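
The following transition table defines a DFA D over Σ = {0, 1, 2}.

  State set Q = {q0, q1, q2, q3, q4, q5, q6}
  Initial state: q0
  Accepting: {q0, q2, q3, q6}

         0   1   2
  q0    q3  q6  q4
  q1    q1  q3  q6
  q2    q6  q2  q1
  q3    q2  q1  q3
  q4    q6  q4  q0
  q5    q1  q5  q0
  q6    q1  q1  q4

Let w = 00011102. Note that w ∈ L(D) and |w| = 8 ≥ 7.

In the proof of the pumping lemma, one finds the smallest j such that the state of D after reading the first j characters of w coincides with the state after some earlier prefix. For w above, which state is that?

q3

Run of D on w = 0 0 0 1 1 1 0 2:
  step 0: q0  (start)
  step 1: q3  (read 0: q0→q3)
  step 2: q2  (read 0: q3→q2)
  step 3: q6  (read 0: q2→q6)
  step 4: q1  (read 1: q6→q1)
  step 5: q3  (read 1: q1→q3)   ← first repeat (q3 seen earlier)
  step 6: q1  (read 1: q3→q1)
  step 7: q1  (read 0: q1→q1)
  step 8: q6  (read 2: q1→q6)

The earliest repeat is at step j = 5: D is in q3, which it already visited at step i = 1.
Pumping length from the standard proof: p = 7 (the number of states). The repeated state found above gives |xy| = j ≤ 7 and |y| = j − i ≥ 1.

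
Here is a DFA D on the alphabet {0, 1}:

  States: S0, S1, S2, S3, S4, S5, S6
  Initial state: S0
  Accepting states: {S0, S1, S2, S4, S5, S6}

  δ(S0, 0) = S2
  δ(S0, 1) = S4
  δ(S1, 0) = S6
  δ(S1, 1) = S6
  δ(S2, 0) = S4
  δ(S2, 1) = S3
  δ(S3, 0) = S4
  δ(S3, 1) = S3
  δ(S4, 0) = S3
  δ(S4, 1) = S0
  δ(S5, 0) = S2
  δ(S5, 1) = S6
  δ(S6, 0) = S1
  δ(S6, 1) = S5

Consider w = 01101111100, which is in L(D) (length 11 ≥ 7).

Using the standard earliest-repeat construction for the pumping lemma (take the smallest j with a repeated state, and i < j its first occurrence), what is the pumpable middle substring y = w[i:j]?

Run of D on w = 0 1 1 0 1 1 1 1 1 0 0:
  step 0: S0  (start)
  step 1: S2  (read 0: S0→S2)
  step 2: S3  (read 1: S2→S3)
  step 3: S3  (read 1: S3→S3)   ← first repeat (S3 seen earlier)
  step 4: S4  (read 0: S3→S4)
  step 5: S0  (read 1: S4→S0)
  step 6: S4  (read 1: S0→S4)
  step 7: S0  (read 1: S4→S0)
  step 8: S4  (read 1: S0→S4)
  step 9: S0  (read 1: S4→S0)
  step 10: S2  (read 0: S0→S2)
  step 11: S4  (read 0: S2→S4)

So i = 2, j = 3, giving x = w[0:2] = 01, y = w[2:3] = 1, z = w[3:11] = 01111100.
Check: |xy| = 3 ≤ 7 and |y| = 1 ≥ 1. Reading y takes D from S3 back to S3, so every xyⁱz is accepted.
The DFA has 7 states, so the proof of the pumping lemma guarantees a repeated state among the first 7+1 visited; the segment between the two visits is the pumpable y.

1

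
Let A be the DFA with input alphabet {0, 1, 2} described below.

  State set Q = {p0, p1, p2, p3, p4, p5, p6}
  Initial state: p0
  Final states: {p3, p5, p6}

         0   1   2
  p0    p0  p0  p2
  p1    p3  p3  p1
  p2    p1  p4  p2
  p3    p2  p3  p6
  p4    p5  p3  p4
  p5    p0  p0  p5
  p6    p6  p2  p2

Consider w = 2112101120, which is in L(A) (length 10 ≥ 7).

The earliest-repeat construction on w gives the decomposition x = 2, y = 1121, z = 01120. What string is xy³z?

211211121112101120

xy^3z = 2·1121·1121·1121·01120 = 211211121112101120.
Reading y = 1121 takes A from p2 back to p2, so after x·y·y·y the machine is still in p2, and z then leads to the accepting state p6. Hence 211211121112101120 ∈ L(A).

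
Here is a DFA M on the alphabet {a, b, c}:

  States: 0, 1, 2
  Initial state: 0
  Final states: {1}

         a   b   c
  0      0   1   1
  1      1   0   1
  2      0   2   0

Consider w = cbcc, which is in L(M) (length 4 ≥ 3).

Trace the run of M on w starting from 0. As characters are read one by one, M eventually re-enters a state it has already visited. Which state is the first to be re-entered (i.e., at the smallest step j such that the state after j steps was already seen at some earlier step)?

0

State sequence: 0 -c-> 1 -b-> 0 -c-> 1 -c-> 1
First repeat at step 2: 0 was already visited.

The earliest repeat is at step j = 2: M is in 0, which it already visited at step i = 0.
Since M has 3 states, any run of length ≥ 3 visits 3+1 states, so by pigeonhole some state repeats within the first 3 steps — that repeat gives the pumpable loop.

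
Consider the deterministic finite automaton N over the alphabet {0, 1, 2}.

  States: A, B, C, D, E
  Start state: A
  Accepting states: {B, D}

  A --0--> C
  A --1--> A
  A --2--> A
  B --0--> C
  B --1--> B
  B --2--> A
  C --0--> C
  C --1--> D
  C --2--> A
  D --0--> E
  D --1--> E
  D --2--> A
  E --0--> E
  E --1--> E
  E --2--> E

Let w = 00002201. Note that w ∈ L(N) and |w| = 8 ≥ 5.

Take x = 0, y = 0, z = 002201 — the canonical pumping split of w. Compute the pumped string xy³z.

0000002201

xy^3z = 0·0·0·0·002201 = 0000002201.
Reading y = 0 takes N from C back to C, so after x·y·y·y the machine is still in C, and z then leads to the accepting state D. Hence 0000002201 ∈ L(N).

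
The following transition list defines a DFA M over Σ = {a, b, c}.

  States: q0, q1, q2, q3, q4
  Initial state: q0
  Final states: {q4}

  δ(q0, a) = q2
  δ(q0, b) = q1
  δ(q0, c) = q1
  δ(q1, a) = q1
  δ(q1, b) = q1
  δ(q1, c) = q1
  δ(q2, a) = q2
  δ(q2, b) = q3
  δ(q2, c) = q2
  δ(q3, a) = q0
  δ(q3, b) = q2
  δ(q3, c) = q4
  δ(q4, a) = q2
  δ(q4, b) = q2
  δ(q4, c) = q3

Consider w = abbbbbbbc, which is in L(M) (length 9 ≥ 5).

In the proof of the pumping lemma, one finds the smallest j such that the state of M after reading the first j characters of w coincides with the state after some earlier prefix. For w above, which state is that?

State sequence: q0 -a-> q2 -b-> q3 -b-> q2 -b-> q3 -b-> q2 -b-> q3 -b-> q2 -b-> q3 -c-> q4
First repeat at step 3: q2 was already visited.

The earliest repeat is at step j = 3: M is in q2, which it already visited at step i = 1.
With |Q| = 5, pigeonhole forces a state repeat no later than step 5; the substring read between the first and second visits to that state can be pumped.

q2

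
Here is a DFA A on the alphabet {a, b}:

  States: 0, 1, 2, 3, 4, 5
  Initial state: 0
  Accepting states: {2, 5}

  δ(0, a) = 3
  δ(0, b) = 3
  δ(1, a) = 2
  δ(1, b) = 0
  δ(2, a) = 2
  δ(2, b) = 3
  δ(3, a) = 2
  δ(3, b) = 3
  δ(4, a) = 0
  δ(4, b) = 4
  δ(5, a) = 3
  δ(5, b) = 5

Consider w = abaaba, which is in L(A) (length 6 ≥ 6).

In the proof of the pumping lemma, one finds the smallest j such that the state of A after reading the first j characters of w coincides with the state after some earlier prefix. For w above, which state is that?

3

Run of A on w = a b a a b a:
  step 0: 0  (start)
  step 1: 3  (read a: 0→3)
  step 2: 3  (read b: 3→3)   ← first repeat (3 seen earlier)
  step 3: 2  (read a: 3→2)
  step 4: 2  (read a: 2→2)
  step 5: 3  (read b: 2→3)
  step 6: 2  (read a: 3→2)

The earliest repeat is at step j = 2: A is in 3, which it already visited at step i = 1.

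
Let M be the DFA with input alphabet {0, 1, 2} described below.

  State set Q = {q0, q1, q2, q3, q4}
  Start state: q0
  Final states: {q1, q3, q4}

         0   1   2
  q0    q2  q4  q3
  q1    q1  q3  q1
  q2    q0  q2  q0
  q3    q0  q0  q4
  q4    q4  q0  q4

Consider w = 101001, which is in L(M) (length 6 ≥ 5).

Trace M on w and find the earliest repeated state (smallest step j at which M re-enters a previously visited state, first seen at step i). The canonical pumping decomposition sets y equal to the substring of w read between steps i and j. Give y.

Run of M on w = 1 0 1 0 0 1:
  step 0: q0  (start)
  step 1: q4  (read 1: q0→q4)
  step 2: q4  (read 0: q4→q4)   ← first repeat (q4 seen earlier)
  step 3: q0  (read 1: q4→q0)
  step 4: q2  (read 0: q0→q2)
  step 5: q0  (read 0: q2→q0)
  step 6: q4  (read 1: q0→q4)

So i = 1, j = 2, giving x = w[0:1] = 1, y = w[1:2] = 0, z = w[2:6] = 1001.
Check: |xy| = 2 ≤ 5 and |y| = 1 ≥ 1. Reading y takes M from q4 back to q4, so every xyⁱz is accepted.

0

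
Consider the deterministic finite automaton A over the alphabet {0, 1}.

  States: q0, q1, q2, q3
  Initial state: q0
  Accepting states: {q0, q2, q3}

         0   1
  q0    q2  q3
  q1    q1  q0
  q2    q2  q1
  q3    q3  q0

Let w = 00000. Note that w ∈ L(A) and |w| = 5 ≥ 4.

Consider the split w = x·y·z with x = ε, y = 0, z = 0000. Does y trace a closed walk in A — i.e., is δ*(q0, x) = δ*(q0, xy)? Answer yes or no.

Run of A on the first 1 characters of w = 0:
  step 0: q0  (start)
  step 1: q2  (read 0: q0→q2)

After x (step 0): q0. After xy (step 1): q2.
They differ (q0 ≠ q2), so y is not a cycle from the state after x; this split is not the one the pumping-lemma construction produces, and pumping y need not keep the string in L(A).

no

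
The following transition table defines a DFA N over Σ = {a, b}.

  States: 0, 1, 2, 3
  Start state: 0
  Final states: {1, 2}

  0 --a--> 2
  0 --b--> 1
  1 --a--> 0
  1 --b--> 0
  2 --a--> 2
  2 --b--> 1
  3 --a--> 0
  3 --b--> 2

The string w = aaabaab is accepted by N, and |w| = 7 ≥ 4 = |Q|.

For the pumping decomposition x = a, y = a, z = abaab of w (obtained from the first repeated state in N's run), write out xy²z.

aaaabaab

xy^2z = a·a·a·abaab = aaaabaab.
Reading y = a takes N from 2 back to 2, so after x·y·y the machine is still in 2, and z then leads to the accepting state 1. Hence aaaabaab ∈ L(N).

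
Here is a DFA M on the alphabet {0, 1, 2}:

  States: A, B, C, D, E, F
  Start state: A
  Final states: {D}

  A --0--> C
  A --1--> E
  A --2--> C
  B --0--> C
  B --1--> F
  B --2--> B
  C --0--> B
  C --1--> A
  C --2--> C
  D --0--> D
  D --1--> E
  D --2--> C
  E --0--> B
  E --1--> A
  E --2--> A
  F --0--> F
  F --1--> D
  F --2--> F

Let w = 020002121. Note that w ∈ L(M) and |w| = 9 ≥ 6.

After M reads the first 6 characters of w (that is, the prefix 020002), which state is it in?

B

State sequence: A -0-> C -2-> C -0-> B -0-> C -0-> B -2-> B

After reading 6 characters, M is in state B.
(This kind of state-tracing is the core of the pumping-lemma construction: with 6 states, pigeonhole forces a repeat within the first 6 steps.)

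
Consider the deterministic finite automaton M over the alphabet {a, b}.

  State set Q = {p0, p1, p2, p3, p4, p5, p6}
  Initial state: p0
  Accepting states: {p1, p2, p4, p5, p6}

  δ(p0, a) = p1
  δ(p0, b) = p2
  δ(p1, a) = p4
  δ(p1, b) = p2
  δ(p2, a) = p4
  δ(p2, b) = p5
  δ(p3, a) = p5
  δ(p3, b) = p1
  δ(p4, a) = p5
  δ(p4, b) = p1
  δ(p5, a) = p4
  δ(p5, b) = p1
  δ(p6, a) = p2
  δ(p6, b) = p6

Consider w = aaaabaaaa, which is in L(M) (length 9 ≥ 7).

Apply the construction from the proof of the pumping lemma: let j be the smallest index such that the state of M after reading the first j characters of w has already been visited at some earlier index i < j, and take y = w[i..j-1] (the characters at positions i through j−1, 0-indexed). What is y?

State sequence: p0 -a-> p1 -a-> p4 -a-> p5 -a-> p4 -b-> p1 -a-> p4 -a-> p5 -a-> p4 -a-> p5
First repeat at step 4: p4 was already visited.

So i = 2, j = 4, giving x = w[0:2] = aa, y = w[2:4] = aa, z = w[4:9] = baaaa.
Check: |xy| = 4 ≤ 7 and |y| = 2 ≥ 1. Reading y takes M from p4 back to p4, so every xyⁱz is accepted.
The DFA has 7 states, so the proof of the pumping lemma guarantees a repeated state among the first 7+1 visited; the segment between the two visits is the pumpable y.

aa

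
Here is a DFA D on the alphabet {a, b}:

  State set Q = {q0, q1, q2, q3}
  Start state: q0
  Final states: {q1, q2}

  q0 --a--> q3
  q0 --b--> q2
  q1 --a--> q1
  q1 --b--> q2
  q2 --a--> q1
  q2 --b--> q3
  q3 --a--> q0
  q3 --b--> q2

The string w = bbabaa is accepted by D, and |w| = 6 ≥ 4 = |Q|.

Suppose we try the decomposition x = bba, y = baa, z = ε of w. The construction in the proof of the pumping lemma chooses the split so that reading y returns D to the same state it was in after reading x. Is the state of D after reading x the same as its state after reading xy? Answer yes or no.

no

State sequence: q0 -b-> q2 -b-> q3 -a-> q0 -b-> q2 -a-> q1 -a-> q1

After x (step 3): q0. After xy (step 6): q1.
They differ (q0 ≠ q1), so y is not a cycle from the state after x; this split is not the one the pumping-lemma construction produces, and pumping y need not keep the string in L(D).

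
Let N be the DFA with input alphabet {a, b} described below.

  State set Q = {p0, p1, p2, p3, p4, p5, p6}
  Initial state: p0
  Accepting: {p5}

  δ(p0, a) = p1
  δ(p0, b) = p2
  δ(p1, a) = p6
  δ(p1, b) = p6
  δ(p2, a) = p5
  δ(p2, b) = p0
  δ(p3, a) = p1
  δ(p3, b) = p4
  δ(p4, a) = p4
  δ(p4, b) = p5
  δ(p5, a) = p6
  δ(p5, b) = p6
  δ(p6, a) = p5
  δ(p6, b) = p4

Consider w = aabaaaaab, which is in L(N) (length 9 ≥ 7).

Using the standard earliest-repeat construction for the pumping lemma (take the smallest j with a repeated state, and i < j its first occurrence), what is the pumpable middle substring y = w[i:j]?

a

State sequence: p0 -a-> p1 -a-> p6 -b-> p4 -a-> p4 -a-> p4 -a-> p4 -a-> p4 -a-> p4 -b-> p5
First repeat at step 4: p4 was already visited.

So i = 3, j = 4, giving x = w[0:3] = aab, y = w[3:4] = a, z = w[4:9] = aaaab.
Check: |xy| = 4 ≤ 7 and |y| = 1 ≥ 1. Reading y takes N from p4 back to p4, so every xyⁱz is accepted.
The DFA has 7 states, so the proof of the pumping lemma guarantees a repeated state among the first 7+1 visited; the segment between the two visits is the pumpable y.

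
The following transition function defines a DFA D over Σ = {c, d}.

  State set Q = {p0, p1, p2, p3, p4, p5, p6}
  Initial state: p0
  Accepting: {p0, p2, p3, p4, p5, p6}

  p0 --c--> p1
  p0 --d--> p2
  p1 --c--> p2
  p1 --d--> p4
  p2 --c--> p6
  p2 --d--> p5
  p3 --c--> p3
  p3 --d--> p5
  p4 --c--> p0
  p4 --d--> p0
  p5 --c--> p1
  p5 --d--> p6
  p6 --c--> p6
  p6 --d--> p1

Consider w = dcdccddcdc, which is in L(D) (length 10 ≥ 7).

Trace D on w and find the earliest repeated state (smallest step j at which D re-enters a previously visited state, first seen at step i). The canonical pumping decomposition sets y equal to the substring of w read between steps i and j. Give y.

cdc

State sequence: p0 -d-> p2 -c-> p6 -d-> p1 -c-> p2 -c-> p6 -d-> p1 -d-> p4 -c-> p0 -d-> p2 -c-> p6
First repeat at step 4: p2 was already visited.

So i = 1, j = 4, giving x = w[0:1] = d, y = w[1:4] = cdc, z = w[4:10] = cddcdc.
Check: |xy| = 4 ≤ 7 and |y| = 3 ≥ 1. Reading y takes D from p2 back to p2, so every xyⁱz is accepted.
The DFA has 7 states, so the proof of the pumping lemma guarantees a repeated state among the first 7+1 visited; the segment between the two visits is the pumpable y.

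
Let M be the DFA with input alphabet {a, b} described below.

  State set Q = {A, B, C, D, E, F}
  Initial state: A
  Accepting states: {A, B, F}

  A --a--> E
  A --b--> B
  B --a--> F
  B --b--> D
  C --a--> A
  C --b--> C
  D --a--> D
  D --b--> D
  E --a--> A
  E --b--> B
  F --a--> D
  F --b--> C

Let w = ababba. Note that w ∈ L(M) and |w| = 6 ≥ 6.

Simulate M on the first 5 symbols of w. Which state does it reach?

C

Run of M on the first 5 characters of w = a b a b b:
  step 0: A  (start)
  step 1: E  (read a: A→E)
  step 2: B  (read b: E→B)
  step 3: F  (read a: B→F)
  step 4: C  (read b: F→C)
  step 5: C  (read b: C→C)

After reading 5 characters, M is in state C.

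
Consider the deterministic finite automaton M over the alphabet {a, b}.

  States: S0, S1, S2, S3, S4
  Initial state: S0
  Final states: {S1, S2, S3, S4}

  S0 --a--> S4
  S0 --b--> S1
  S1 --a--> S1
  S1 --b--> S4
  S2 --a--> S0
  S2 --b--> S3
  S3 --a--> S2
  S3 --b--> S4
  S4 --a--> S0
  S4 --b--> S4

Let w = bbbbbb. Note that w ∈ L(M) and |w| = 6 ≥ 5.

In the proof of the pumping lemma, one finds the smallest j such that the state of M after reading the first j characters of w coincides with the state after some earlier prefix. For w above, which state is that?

S4

State sequence: S0 -b-> S1 -b-> S4 -b-> S4 -b-> S4 -b-> S4 -b-> S4
First repeat at step 3: S4 was already visited.

The earliest repeat is at step j = 3: M is in S4, which it already visited at step i = 2.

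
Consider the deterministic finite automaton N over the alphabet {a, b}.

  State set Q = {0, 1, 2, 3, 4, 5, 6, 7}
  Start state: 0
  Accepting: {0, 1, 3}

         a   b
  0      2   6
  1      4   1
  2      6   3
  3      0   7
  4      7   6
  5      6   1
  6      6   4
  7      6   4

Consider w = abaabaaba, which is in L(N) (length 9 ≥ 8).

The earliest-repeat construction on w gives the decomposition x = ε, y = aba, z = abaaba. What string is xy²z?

xy^2z = ε·aba·aba·abaaba = abaabaabaaba.
Reading y = aba takes N from 0 back to 0, so after x·y·y the machine is still in 0, and z then leads to the accepting state 0. Hence abaabaabaaba ∈ L(N).

abaabaabaaba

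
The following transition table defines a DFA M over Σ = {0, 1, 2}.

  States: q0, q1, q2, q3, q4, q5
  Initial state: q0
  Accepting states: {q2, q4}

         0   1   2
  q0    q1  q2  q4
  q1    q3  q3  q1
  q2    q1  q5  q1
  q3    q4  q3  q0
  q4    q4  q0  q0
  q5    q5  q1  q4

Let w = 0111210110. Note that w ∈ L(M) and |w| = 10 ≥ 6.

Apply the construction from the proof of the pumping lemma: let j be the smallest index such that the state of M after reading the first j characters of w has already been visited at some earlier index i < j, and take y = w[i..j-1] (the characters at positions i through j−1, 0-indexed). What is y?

Run of M on w = 0 1 1 1 2 1 0 1 1 0:
  step 0: q0  (start)
  step 1: q1  (read 0: q0→q1)
  step 2: q3  (read 1: q1→q3)
  step 3: q3  (read 1: q3→q3)   ← first repeat (q3 seen earlier)
  step 4: q3  (read 1: q3→q3)
  step 5: q0  (read 2: q3→q0)
  step 6: q2  (read 1: q0→q2)
  step 7: q1  (read 0: q2→q1)
  step 8: q3  (read 1: q1→q3)
  step 9: q3  (read 1: q3→q3)
  step 10: q4  (read 0: q3→q4)

So i = 2, j = 3, giving x = w[0:2] = 01, y = w[2:3] = 1, z = w[3:10] = 1210110.
Check: |xy| = 3 ≤ 6 and |y| = 1 ≥ 1. Reading y takes M from q3 back to q3, so every xyⁱz is accepted.
Since M has 6 states, any run of length ≥ 6 visits 6+1 states, so by pigeonhole some state repeats within the first 6 steps — that repeat gives the pumpable loop.

1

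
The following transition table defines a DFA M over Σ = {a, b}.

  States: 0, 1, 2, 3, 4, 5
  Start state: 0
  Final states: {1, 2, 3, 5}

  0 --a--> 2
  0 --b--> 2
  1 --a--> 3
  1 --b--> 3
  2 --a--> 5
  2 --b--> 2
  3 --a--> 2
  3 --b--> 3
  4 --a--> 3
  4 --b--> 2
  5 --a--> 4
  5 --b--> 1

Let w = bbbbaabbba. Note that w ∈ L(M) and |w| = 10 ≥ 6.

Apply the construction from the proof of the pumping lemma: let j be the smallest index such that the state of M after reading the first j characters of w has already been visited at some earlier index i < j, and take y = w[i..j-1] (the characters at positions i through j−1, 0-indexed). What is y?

State sequence: 0 -b-> 2 -b-> 2 -b-> 2 -b-> 2 -a-> 5 -a-> 4 -b-> 2 -b-> 2 -b-> 2 -a-> 5
First repeat at step 2: 2 was already visited.

So i = 1, j = 2, giving x = w[0:1] = b, y = w[1:2] = b, z = w[2:10] = bbaabbba.
Check: |xy| = 2 ≤ 6 and |y| = 1 ≥ 1. Reading y takes M from 2 back to 2, so every xyⁱz is accepted.

b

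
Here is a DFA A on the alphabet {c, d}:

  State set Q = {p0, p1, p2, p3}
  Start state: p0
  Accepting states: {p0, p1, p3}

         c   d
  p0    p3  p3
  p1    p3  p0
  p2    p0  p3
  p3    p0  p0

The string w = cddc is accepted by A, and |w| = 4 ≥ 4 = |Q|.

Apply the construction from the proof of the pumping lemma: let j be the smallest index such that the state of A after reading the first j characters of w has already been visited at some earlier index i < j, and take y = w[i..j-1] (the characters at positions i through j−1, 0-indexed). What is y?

cd

Run of A on w = c d d c:
  step 0: p0  (start)
  step 1: p3  (read c: p0→p3)
  step 2: p0  (read d: p3→p0)   ← first repeat (p0 seen earlier)
  step 3: p3  (read d: p0→p3)
  step 4: p0  (read c: p3→p0)

So i = 0, j = 2, giving x = w[0:0] = ε, y = w[0:2] = cd, z = w[2:4] = dc.
Check: |xy| = 2 ≤ 4 and |y| = 2 ≥ 1. Reading y takes A from p0 back to p0, so every xyⁱz is accepted.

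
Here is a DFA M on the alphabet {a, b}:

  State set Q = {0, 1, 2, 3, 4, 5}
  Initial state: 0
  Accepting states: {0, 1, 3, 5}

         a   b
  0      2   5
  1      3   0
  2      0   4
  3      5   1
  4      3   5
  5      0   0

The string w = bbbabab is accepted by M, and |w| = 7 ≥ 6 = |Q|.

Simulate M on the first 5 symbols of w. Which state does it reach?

5

State sequence: 0 -b-> 5 -b-> 0 -b-> 5 -a-> 0 -b-> 5

After reading 5 characters, M is in state 5.
(This kind of state-tracing is the core of the pumping-lemma construction: with 6 states, pigeonhole forces a repeat within the first 6 steps.)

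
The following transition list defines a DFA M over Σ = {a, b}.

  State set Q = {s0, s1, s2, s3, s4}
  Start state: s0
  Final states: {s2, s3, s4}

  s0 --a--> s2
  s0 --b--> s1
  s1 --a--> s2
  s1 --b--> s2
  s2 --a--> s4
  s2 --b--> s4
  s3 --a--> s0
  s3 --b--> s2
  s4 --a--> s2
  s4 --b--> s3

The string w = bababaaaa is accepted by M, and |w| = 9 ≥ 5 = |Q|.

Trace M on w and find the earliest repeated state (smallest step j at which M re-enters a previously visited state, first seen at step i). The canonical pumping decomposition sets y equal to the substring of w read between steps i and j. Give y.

State sequence: s0 -b-> s1 -a-> s2 -b-> s4 -a-> s2 -b-> s4 -a-> s2 -a-> s4 -a-> s2 -a-> s4
First repeat at step 4: s2 was already visited.

So i = 2, j = 4, giving x = w[0:2] = ba, y = w[2:4] = ba, z = w[4:9] = baaaa.
Check: |xy| = 4 ≤ 5 and |y| = 2 ≥ 1. Reading y takes M from s2 back to s2, so every xyⁱz is accepted.

ba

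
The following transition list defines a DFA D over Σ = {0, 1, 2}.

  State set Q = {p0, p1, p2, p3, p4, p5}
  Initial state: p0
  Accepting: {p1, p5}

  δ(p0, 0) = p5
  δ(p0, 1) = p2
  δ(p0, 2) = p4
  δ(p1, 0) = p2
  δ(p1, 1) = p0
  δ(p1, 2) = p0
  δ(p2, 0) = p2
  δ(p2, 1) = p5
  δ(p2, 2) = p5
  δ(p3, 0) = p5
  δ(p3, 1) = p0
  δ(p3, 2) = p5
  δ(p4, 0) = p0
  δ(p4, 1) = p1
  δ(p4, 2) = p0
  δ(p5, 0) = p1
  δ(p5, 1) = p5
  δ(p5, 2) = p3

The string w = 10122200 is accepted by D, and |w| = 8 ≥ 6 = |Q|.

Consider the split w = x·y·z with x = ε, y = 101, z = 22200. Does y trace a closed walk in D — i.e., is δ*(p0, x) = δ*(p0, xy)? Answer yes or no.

no

State sequence: p0 -1-> p2 -0-> p2 -1-> p5

After x (step 0): p0. After xy (step 3): p5.
They differ (p0 ≠ p5), so y is not a cycle from the state after x; this split is not the one the pumping-lemma construction produces, and pumping y need not keep the string in L(D).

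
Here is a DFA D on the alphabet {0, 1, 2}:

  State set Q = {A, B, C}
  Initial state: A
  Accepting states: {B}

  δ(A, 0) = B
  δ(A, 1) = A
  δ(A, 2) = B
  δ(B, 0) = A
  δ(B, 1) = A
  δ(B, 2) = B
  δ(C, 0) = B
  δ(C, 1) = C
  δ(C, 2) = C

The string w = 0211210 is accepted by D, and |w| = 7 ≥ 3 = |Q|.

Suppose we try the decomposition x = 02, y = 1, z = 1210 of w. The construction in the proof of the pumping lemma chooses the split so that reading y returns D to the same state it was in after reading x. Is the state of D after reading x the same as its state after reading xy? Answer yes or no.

Run of D on the first 3 characters of w = 0 2 1:
  step 0: A  (start)
  step 1: B  (read 0: A→B)
  step 2: B  (read 2: B→B)
  step 3: A  (read 1: B→A)

After x (step 2): B. After xy (step 3): A.
They differ (B ≠ A), so y is not a cycle from the state after x; this split is not the one the pumping-lemma construction produces, and pumping y need not keep the string in L(D).

no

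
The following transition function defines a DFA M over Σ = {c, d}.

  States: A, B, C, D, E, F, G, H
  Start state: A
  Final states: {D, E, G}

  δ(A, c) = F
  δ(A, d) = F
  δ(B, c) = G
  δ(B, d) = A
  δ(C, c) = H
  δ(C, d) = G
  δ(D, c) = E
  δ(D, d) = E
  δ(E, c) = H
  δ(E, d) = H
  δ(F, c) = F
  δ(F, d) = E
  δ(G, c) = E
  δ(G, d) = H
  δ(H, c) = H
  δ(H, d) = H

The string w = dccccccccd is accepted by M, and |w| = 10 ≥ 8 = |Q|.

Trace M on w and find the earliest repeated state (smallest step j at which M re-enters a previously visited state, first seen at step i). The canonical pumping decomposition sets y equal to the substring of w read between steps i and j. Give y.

Run of M on w = d c c c c c c c c d:
  step 0: A  (start)
  step 1: F  (read d: A→F)
  step 2: F  (read c: F→F)   ← first repeat (F seen earlier)
  step 3: F  (read c: F→F)
  step 4: F  (read c: F→F)
  step 5: F  (read c: F→F)
  step 6: F  (read c: F→F)
  step 7: F  (read c: F→F)
  step 8: F  (read c: F→F)
  step 9: F  (read c: F→F)
  step 10: E  (read d: F→E)

So i = 1, j = 2, giving x = w[0:1] = d, y = w[1:2] = c, z = w[2:10] = cccccccd.
Check: |xy| = 2 ≤ 8 and |y| = 1 ≥ 1. Reading y takes M from F back to F, so every xyⁱz is accepted.

c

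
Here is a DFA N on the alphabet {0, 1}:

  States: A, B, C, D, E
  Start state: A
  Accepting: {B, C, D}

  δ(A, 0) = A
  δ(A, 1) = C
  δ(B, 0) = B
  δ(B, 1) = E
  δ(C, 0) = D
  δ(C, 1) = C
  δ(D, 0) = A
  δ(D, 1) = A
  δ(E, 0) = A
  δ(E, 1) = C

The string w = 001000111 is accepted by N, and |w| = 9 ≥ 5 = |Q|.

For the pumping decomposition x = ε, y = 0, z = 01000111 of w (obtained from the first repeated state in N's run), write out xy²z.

xy^2z = ε·0·0·01000111 = 0001000111.
Reading y = 0 takes N from A back to A, so after x·y·y the machine is still in A, and z then leads to the accepting state C. Hence 0001000111 ∈ L(N).

0001000111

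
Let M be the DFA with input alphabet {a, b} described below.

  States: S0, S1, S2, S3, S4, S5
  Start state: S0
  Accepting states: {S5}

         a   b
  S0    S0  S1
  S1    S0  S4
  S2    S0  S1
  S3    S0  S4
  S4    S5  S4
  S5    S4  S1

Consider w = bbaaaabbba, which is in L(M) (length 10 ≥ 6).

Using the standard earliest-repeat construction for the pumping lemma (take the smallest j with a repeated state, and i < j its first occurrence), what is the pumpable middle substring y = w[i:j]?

aa

State sequence: S0 -b-> S1 -b-> S4 -a-> S5 -a-> S4 -a-> S5 -a-> S4 -b-> S4 -b-> S4 -b-> S4 -a-> S5
First repeat at step 4: S4 was already visited.

So i = 2, j = 4, giving x = w[0:2] = bb, y = w[2:4] = aa, z = w[4:10] = aabbba.
Check: |xy| = 4 ≤ 6 and |y| = 2 ≥ 1. Reading y takes M from S4 back to S4, so every xyⁱz is accepted.
Pumping length from the standard proof: p = 6 (the number of states). The repeated state found above gives |xy| = j ≤ 6 and |y| = j − i ≥ 1.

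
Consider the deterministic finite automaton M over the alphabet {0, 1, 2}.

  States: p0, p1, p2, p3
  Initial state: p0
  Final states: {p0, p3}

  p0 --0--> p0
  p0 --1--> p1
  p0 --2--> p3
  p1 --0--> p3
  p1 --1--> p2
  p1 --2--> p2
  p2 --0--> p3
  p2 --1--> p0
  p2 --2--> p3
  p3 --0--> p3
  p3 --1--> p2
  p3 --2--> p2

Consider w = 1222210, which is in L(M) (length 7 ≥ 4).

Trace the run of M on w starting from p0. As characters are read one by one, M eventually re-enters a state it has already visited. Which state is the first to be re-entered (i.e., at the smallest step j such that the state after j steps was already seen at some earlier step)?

p2

State sequence: p0 -1-> p1 -2-> p2 -2-> p3 -2-> p2 -2-> p3 -1-> p2 -0-> p3
First repeat at step 4: p2 was already visited.

The earliest repeat is at step j = 4: M is in p2, which it already visited at step i = 2.
Since M has 4 states, any run of length ≥ 4 visits 4+1 states, so by pigeonhole some state repeats within the first 4 steps — that repeat gives the pumpable loop.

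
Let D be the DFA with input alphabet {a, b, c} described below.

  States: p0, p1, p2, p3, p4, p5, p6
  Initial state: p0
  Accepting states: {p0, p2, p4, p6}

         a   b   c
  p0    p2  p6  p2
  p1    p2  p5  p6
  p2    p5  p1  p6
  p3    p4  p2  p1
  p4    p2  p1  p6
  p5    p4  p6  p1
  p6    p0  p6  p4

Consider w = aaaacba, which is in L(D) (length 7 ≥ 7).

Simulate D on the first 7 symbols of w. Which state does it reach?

Run of D on the first 7 characters of w = a a a a c b a:
  step 0: p0  (start)
  step 1: p2  (read a: p0→p2)
  step 2: p5  (read a: p2→p5)
  step 3: p4  (read a: p5→p4)
  step 4: p2  (read a: p4→p2)
  step 5: p6  (read c: p2→p6)
  step 6: p6  (read b: p6→p6)
  step 7: p0  (read a: p6→p0)

After reading 7 characters, D is in state p0.

p0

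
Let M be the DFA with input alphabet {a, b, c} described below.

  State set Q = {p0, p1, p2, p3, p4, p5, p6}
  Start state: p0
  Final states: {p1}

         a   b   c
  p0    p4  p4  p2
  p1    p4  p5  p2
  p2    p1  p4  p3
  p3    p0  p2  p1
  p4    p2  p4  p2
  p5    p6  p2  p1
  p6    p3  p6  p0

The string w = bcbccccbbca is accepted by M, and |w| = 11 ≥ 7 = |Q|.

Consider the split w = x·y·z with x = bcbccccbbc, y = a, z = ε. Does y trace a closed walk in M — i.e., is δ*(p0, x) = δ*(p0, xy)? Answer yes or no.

no

Run of M on the first 11 characters of w = b c b c c c c b b c a:
  step 0: p0  (start)
  step 1: p4  (read b: p0→p4)
  step 2: p2  (read c: p4→p2)
  step 3: p4  (read b: p2→p4)
  step 4: p2  (read c: p4→p2)
  step 5: p3  (read c: p2→p3)
  step 6: p1  (read c: p3→p1)
  step 7: p2  (read c: p1→p2)
  step 8: p4  (read b: p2→p4)
  step 9: p4  (read b: p4→p4)
  step 10: p2  (read c: p4→p2)
  step 11: p1  (read a: p2→p1)

After x (step 10): p2. After xy (step 11): p1.
They differ (p2 ≠ p1), so y is not a cycle from the state after x; this split is not the one the pumping-lemma construction produces, and pumping y need not keep the string in L(M).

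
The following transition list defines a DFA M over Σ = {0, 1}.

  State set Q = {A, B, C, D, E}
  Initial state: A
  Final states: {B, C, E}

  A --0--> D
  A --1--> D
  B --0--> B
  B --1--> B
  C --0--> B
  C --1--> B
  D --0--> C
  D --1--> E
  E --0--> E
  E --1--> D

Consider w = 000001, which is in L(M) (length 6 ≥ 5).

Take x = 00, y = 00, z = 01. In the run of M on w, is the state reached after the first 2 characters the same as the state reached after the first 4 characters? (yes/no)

State sequence: A -0-> D -0-> C -0-> B -0-> B

After x (step 2): C. After xy (step 4): B.
They differ (C ≠ B), so y is not a cycle from the state after x; this split is not the one the pumping-lemma construction produces, and pumping y need not keep the string in L(M).

no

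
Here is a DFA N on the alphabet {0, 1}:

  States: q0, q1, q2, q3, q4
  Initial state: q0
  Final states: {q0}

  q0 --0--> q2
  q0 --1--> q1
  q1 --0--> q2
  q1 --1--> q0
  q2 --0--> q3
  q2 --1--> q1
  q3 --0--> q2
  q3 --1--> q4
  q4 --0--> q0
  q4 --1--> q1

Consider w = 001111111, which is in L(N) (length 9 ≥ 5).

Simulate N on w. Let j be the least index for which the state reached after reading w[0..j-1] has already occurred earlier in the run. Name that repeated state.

State sequence: q0 -0-> q2 -0-> q3 -1-> q4 -1-> q1 -1-> q0 -1-> q1 -1-> q0 -1-> q1 -1-> q0
First repeat at step 5: q0 was already visited.

The earliest repeat is at step j = 5: N is in q0, which it already visited at step i = 0.
With |Q| = 5, pigeonhole forces a state repeat no later than step 5; the substring read between the first and second visits to that state can be pumped.

q0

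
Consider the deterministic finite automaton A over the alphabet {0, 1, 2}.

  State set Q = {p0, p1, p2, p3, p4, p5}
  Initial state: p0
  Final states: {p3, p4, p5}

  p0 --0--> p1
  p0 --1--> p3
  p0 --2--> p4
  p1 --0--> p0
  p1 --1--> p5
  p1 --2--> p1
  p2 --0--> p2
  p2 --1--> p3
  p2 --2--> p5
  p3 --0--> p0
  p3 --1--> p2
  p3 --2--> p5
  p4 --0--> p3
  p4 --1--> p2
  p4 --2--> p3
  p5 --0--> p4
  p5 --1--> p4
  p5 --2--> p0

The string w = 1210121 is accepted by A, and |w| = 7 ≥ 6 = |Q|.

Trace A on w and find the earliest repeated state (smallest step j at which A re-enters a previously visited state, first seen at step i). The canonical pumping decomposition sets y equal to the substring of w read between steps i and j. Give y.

210

State sequence: p0 -1-> p3 -2-> p5 -1-> p4 -0-> p3 -1-> p2 -2-> p5 -1-> p4
First repeat at step 4: p3 was already visited.

So i = 1, j = 4, giving x = w[0:1] = 1, y = w[1:4] = 210, z = w[4:7] = 121.
Check: |xy| = 4 ≤ 6 and |y| = 3 ≥ 1. Reading y takes A from p3 back to p3, so every xyⁱz is accepted.
Since A has 6 states, any run of length ≥ 6 visits 6+1 states, so by pigeonhole some state repeats within the first 6 steps — that repeat gives the pumpable loop.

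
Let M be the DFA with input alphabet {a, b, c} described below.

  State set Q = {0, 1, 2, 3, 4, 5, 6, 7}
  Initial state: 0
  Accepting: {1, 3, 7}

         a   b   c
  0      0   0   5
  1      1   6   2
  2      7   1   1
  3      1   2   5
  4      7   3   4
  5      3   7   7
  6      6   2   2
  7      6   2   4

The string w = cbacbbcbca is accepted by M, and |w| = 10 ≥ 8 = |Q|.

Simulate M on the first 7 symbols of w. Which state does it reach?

Run of M on the first 7 characters of w = c b a c b b c:
  step 0: 0  (start)
  step 1: 5  (read c: 0→5)
  step 2: 7  (read b: 5→7)
  step 3: 6  (read a: 7→6)
  step 4: 2  (read c: 6→2)
  step 5: 1  (read b: 2→1)
  step 6: 6  (read b: 1→6)
  step 7: 2  (read c: 6→2)

After reading 7 characters, M is in state 2.
(This kind of state-tracing is the core of the pumping-lemma construction: with 8 states, pigeonhole forces a repeat within the first 8 steps.)

2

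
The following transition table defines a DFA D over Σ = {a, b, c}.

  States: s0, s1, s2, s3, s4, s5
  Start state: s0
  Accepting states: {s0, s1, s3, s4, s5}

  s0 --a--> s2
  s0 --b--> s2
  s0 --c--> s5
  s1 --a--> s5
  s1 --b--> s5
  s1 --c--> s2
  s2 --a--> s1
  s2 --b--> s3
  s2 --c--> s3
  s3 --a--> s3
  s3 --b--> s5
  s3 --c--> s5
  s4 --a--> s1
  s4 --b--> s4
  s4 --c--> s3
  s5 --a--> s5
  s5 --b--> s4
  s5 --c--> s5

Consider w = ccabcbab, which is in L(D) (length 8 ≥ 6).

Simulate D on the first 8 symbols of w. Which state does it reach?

s4

State sequence: s0 -c-> s5 -c-> s5 -a-> s5 -b-> s4 -c-> s3 -b-> s5 -a-> s5 -b-> s4

After reading 8 characters, D is in state s4.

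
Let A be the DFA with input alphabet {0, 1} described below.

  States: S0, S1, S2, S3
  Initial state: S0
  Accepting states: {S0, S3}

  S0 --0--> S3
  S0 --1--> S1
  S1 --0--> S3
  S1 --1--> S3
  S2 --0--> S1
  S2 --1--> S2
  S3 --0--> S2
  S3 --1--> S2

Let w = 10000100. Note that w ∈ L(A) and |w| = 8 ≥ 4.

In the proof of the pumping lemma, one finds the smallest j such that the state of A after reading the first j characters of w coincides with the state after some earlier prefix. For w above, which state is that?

Run of A on w = 1 0 0 0 0 1 0 0:
  step 0: S0  (start)
  step 1: S1  (read 1: S0→S1)
  step 2: S3  (read 0: S1→S3)
  step 3: S2  (read 0: S3→S2)
  step 4: S1  (read 0: S2→S1)   ← first repeat (S1 seen earlier)
  step 5: S3  (read 0: S1→S3)
  step 6: S2  (read 1: S3→S2)
  step 7: S1  (read 0: S2→S1)
  step 8: S3  (read 0: S1→S3)

The earliest repeat is at step j = 4: A is in S1, which it already visited at step i = 1.
Pumping length from the standard proof: p = 4 (the number of states). The repeated state found above gives |xy| = j ≤ 4 and |y| = j − i ≥ 1.

S1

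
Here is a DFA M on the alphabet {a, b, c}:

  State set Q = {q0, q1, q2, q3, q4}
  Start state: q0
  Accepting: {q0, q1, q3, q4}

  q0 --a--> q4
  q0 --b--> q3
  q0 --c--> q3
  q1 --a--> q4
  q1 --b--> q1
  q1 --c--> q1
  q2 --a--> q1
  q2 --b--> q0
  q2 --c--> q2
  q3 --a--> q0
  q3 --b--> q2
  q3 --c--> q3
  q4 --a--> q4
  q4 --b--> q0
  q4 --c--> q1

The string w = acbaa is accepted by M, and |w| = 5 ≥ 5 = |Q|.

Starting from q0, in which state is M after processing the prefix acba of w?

State sequence: q0 -a-> q4 -c-> q1 -b-> q1 -a-> q4

After reading 4 characters, M is in state q4.

q4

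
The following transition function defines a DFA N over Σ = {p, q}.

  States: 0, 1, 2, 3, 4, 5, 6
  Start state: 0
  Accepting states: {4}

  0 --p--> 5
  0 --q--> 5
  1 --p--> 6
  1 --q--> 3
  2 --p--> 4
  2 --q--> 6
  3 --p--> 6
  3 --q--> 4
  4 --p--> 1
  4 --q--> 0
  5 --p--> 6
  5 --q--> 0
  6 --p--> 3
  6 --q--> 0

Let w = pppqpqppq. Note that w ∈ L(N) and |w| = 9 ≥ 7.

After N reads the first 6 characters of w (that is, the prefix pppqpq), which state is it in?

3

State sequence: 0 -p-> 5 -p-> 6 -p-> 3 -q-> 4 -p-> 1 -q-> 3

After reading 6 characters, N is in state 3.
(This kind of state-tracing is the core of the pumping-lemma construction: with 7 states, pigeonhole forces a repeat within the first 7 steps.)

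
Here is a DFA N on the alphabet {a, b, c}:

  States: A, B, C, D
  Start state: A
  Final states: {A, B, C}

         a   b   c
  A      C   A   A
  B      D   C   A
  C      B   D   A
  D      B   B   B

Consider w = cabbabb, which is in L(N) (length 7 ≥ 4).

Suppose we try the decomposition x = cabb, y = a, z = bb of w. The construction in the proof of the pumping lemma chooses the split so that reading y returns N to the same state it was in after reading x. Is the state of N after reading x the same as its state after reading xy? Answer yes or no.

State sequence: A -c-> A -a-> C -b-> D -b-> B -a-> D

After x (step 4): B. After xy (step 5): D.
They differ (B ≠ D), so y is not a cycle from the state after x; this split is not the one the pumping-lemma construction produces, and pumping y need not keep the string in L(N).

no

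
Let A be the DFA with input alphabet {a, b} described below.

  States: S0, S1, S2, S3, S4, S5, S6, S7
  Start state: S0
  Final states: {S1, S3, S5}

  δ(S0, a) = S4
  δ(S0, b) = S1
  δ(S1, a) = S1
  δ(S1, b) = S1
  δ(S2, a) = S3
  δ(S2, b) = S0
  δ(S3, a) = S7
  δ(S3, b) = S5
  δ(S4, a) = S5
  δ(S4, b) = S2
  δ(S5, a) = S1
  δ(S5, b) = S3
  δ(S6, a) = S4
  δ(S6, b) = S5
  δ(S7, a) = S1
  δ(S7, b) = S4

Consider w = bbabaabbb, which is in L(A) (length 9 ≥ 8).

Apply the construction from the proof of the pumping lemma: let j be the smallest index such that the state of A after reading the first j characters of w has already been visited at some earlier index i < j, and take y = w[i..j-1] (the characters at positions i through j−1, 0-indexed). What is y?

Run of A on w = b b a b a a b b b:
  step 0: S0  (start)
  step 1: S1  (read b: S0→S1)
  step 2: S1  (read b: S1→S1)   ← first repeat (S1 seen earlier)
  step 3: S1  (read a: S1→S1)
  step 4: S1  (read b: S1→S1)
  step 5: S1  (read a: S1→S1)
  step 6: S1  (read a: S1→S1)
  step 7: S1  (read b: S1→S1)
  step 8: S1  (read b: S1→S1)
  step 9: S1  (read b: S1→S1)

So i = 1, j = 2, giving x = w[0:1] = b, y = w[1:2] = b, z = w[2:9] = abaabbb.
Check: |xy| = 2 ≤ 8 and |y| = 1 ≥ 1. Reading y takes A from S1 back to S1, so every xyⁱz is accepted.

b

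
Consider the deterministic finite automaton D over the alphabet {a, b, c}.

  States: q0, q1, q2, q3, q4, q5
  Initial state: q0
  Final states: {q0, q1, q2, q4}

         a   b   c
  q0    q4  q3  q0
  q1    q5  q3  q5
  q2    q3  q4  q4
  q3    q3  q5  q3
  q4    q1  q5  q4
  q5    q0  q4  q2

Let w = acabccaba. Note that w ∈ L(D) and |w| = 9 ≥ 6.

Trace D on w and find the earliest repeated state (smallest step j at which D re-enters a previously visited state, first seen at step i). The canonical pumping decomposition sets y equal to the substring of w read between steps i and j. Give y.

c

Run of D on w = a c a b c c a b a:
  step 0: q0  (start)
  step 1: q4  (read a: q0→q4)
  step 2: q4  (read c: q4→q4)   ← first repeat (q4 seen earlier)
  step 3: q1  (read a: q4→q1)
  step 4: q3  (read b: q1→q3)
  step 5: q3  (read c: q3→q3)
  step 6: q3  (read c: q3→q3)
  step 7: q3  (read a: q3→q3)
  step 8: q5  (read b: q3→q5)
  step 9: q0  (read a: q5→q0)

So i = 1, j = 2, giving x = w[0:1] = a, y = w[1:2] = c, z = w[2:9] = abccaba.
Check: |xy| = 2 ≤ 6 and |y| = 1 ≥ 1. Reading y takes D from q4 back to q4, so every xyⁱz is accepted.
The DFA has 6 states, so the proof of the pumping lemma guarantees a repeated state among the first 6+1 visited; the segment between the two visits is the pumpable y.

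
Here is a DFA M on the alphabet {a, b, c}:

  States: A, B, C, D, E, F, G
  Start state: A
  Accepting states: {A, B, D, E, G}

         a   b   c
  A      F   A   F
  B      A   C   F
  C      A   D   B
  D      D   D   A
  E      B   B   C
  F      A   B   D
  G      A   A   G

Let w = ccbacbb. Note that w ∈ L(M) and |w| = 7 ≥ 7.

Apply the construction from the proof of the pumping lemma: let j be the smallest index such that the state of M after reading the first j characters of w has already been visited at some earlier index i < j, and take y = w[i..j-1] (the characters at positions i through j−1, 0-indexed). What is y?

State sequence: A -c-> F -c-> D -b-> D -a-> D -c-> A -b-> A -b-> A
First repeat at step 3: D was already visited.

So i = 2, j = 3, giving x = w[0:2] = cc, y = w[2:3] = b, z = w[3:7] = acbb.
Check: |xy| = 3 ≤ 7 and |y| = 1 ≥ 1. Reading y takes M from D back to D, so every xyⁱz is accepted.
Pumping length from the standard proof: p = 7 (the number of states). The repeated state found above gives |xy| = j ≤ 7 and |y| = j − i ≥ 1.

b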